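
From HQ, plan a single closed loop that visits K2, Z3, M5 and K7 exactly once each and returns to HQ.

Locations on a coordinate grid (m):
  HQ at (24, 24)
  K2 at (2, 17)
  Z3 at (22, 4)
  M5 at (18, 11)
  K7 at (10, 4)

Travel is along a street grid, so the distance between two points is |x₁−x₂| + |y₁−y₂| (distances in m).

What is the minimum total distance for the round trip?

HQ-K2-Z3-M5-K7-HQ: 29+33+11+15+34 = 122
HQ-K2-Z3-K7-M5-HQ: 29+33+12+15+19 = 108
HQ-K2-M5-Z3-K7-HQ: 29+22+11+12+34 = 108
HQ-K2-M5-K7-Z3-HQ: 29+22+15+12+22 = 100
HQ-K2-K7-Z3-M5-HQ: 29+21+12+11+19 = 92
HQ-K2-K7-M5-Z3-HQ: 29+21+15+11+22 = 98
HQ-Z3-K2-M5-K7-HQ: 22+33+22+15+34 = 126
HQ-Z3-K2-K7-M5-HQ: 22+33+21+15+19 = 110
HQ-Z3-M5-K2-K7-HQ: 22+11+22+21+34 = 110
HQ-Z3-K7-K2-M5-HQ: 22+12+21+22+19 = 96
HQ-M5-K2-Z3-K7-HQ: 19+22+33+12+34 = 120
HQ-M5-Z3-K2-K7-HQ: 19+11+33+21+34 = 118
The minimum is 92.
One optimal route: HQ → K2 → K7 → Z3 → M5 → HQ (or its reverse).

Shortest round trip = 92 m.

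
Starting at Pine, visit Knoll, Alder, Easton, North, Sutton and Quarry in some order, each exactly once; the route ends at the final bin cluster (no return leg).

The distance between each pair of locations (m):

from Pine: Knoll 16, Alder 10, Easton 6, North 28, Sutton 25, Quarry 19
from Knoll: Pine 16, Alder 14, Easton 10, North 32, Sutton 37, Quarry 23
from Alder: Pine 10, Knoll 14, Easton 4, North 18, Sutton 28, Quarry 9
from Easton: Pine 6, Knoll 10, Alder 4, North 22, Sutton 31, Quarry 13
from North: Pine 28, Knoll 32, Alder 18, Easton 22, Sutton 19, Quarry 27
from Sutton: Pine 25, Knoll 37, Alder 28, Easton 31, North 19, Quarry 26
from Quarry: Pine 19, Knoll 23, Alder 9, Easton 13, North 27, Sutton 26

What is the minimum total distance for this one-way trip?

Shortest open route: 84 m.

There are 6! = 720 possible orderings.
Pine - Knoll - Alder - Easton - North - Sutton - Quarry: 16+14+4+22+19+26 = 101
Pine - Knoll - Alder - Easton - North - Quarry - Sutton: 16+14+4+22+27+26 = 109
Pine - Knoll - Alder - Easton - Sutton - North - Quarry: 16+14+4+31+19+27 = 111
Pine - Knoll - Alder - Easton - Sutton - Quarry - North: 16+14+4+31+26+27 = 118
Pine - Knoll - Alder - Easton - Quarry - North - Sutton: 16+14+4+13+27+19 = 93
Pine - Knoll - Alder - Easton - Quarry - Sutton - North: 16+14+4+13+26+19 = 92
Pine - Knoll - Alder - North - Easton - Sutton - Quarry: 16+14+18+22+31+26 = 127
Pine - Knoll - Alder - North - Easton - Quarry - Sutton: 16+14+18+22+13+26 = 109
… (712 more)
Pine - Knoll - Easton - Alder - Quarry - Sutton - North: 16+10+4+9+26+19 = 84  ← best
The minimum is 84.
One shortest path: Pine → Knoll → Easton → Alder → Quarry → Sutton → North.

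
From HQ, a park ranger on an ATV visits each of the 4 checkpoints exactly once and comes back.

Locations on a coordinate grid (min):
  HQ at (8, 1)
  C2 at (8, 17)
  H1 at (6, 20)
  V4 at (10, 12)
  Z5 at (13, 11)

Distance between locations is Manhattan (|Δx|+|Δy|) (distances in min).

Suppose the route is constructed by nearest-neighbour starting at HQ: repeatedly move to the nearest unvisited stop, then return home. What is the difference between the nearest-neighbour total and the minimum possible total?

From HQ: V4=13, Z5=15, C2=16, H1=21 → choose V4 (13).
From V4: Z5=4, C2=7, H1=12 → choose Z5 (4).
From Z5: C2=11, H1=16 → choose C2 (11).
From C2: H1=5 → choose H1 (5).
NN route HQ → V4 → Z5 → C2 → H1 → HQ costs 54.
Optimal: HQ → C2 → H1 → V4 → Z5 → HQ costs 52 (by enumerating all 12 distinct tours).
Excess = 54 − 52 = 2.

2 min longer than the optimal tour.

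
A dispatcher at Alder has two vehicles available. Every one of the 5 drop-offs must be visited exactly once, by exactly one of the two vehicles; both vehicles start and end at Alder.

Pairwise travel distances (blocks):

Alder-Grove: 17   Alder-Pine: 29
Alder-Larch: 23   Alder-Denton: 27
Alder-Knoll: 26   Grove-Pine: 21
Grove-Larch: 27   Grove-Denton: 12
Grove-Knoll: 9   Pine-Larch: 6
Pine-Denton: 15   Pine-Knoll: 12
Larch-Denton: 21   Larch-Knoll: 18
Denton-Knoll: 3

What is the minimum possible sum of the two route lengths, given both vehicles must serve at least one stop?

Minimum combined distance: 105 blocks.

Try each way of splitting the stops between the two vehicles (each non-empty) and, for each split, find the best tour for each vehicle:
  {Grove} + {Pine, Larch, Denton, Knoll}: 34 + 71 = 105
  {Pine} + {Grove, Larch, Denton, Knoll}: 58 + 73 = 131
  {Grove, Pine} + {Larch, Denton, Knoll}: 67 + 71 = 138
  {Larch} + {Grove, Pine, Denton, Knoll}: 46 + 73 = 119
  {Grove, Larch} + {Pine, Denton, Knoll}: 67 + 71 = 138
  {Pine, Larch} + {Grove, Denton, Knoll}: 58 + 56 = 114
  … (15 splits in total)
Best: vehicle 1 Alder → Grove → Alder = 34; vehicle 2 Alder → Larch → Pine → Knoll → Denton → Alder = 71; combined 105.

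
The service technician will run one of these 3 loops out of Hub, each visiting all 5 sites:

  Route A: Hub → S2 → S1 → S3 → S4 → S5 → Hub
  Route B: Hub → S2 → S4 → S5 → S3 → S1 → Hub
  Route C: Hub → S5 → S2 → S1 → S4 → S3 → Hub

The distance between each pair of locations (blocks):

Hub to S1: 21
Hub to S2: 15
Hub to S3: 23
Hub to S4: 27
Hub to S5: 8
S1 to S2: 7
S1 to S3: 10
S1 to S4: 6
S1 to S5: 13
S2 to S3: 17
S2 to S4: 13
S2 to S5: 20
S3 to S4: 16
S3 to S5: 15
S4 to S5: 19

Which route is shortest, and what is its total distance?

Shortest is Route A, total 75 blocks.

Route A: 15 + 7 + 10 + 16 + 19 + 8 = 75
Route B: 15 + 13 + 19 + 15 + 10 + 21 = 93
Route C: 8 + 20 + 7 + 6 + 16 + 23 = 80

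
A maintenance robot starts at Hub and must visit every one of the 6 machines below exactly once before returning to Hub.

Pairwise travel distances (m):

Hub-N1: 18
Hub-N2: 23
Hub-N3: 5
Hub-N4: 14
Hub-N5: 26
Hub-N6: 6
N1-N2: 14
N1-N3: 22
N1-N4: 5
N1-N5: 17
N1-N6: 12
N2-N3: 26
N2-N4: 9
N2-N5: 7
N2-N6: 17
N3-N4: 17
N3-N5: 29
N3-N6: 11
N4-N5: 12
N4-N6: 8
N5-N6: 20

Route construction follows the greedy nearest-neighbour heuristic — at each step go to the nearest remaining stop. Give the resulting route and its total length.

Hub → [N3:5 / N6:6 / N4:14 / N1:18 / N2:23 / N5:26] → N3 (5)
N3 → [N6:11 / N4:17 / N1:22 / N2:26 / N5:29] → N6 (11)
N6 → [N4:8 / N1:12 / N2:17 / N5:20] → N4 (8)
N4 → [N1:5 / N2:9 / N5:12] → N1 (5)
N1 → [N2:14 / N5:17] → N2 (14)
N2 → [N5:7] → N5 (7)
Return N5→Hub: 26.
Total = 5 + 11 + 8 + 5 + 14 + 7 + 26 = 76.

76 m along Hub → N3 → N6 → N4 → N1 → N2 → N5 → Hub.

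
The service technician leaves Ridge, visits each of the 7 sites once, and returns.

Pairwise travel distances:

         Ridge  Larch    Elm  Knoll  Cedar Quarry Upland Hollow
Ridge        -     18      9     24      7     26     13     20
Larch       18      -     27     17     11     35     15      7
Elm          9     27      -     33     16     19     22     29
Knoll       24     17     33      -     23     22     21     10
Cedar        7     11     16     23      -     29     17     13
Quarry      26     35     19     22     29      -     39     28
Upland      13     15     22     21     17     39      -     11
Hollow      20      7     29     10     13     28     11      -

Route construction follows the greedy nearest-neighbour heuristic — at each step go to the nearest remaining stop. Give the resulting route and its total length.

123 along Ridge → Cedar → Larch → Hollow → Knoll → Upland → Elm → Quarry → Ridge.

Ridge → [Cedar:7 / Elm:9 / Upland:13 / Larch:18 / Hollow:20 / Knoll:24 / Quarry:26] → Cedar (7)
Cedar → [Larch:11 / Hollow:13 / Elm:16 / Upland:17 / Knoll:23 / Quarry:29] → Larch (11)
Larch → [Hollow:7 / Upland:15 / Knoll:17 / Elm:27 / Quarry:35] → Hollow (7)
Hollow → [Knoll:10 / Upland:11 / Quarry:28 / Elm:29] → Knoll (10)
Knoll → [Upland:21 / Quarry:22 / Elm:33] → Upland (21)
Upland → [Elm:22 / Quarry:39] → Elm (22)
Elm → [Quarry:19] → Quarry (19)
Return Quarry→Ridge: 26.
Total = 7 + 11 + 7 + 10 + 21 + 22 + 19 + 26 = 123.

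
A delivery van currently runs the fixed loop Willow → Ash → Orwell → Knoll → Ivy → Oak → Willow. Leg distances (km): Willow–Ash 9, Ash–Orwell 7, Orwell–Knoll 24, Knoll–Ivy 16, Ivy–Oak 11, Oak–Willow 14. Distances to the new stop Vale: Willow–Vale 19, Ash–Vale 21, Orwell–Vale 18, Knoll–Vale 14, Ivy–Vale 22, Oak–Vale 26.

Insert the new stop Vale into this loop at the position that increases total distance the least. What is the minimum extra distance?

Insertion cost between consecutive stops i–j is d(i,Vale) + d(Vale,j) − d(i,j):
  between Willow and Ash: 19 + 21 − 9 = 31
  between Ash and Orwell: 21 + 18 − 7 = 32
  between Orwell and Knoll: 18 + 14 − 24 = 8
  between Knoll and Ivy: 14 + 22 − 16 = 20
  between Ivy and Oak: 22 + 26 − 11 = 37
  between Oak and Willow: 26 + 19 − 14 = 31
Cheapest insertion is between Orwell and Knoll, adding 8.
New total = 81 + 8 = 89.

+8 km — insert Vale between Orwell and Knoll.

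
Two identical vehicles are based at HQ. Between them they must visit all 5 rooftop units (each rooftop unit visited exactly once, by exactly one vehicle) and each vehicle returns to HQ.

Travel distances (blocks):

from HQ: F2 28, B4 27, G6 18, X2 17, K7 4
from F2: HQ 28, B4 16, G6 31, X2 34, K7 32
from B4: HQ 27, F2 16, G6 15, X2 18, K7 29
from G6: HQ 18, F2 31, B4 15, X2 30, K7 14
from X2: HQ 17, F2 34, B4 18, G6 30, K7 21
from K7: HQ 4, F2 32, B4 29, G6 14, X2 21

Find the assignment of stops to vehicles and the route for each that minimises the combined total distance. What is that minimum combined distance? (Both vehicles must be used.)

Check every non-empty split of the stops between the two vehicles; for each half take its own optimal tour:
  {F2} + {B4, G6, X2, K7}: 56 + 68 = 124
  {B4} + {F2, G6, X2, K7}: 54 + 100 = 154
  {F2, B4} + {G6, X2, K7}: 71 + 65 = 136
  {G6} + {F2, B4, X2, K7}: 36 + 87 = 123
  {F2, G6} + {B4, X2, K7}: 77 + 68 = 145
  {B4, G6} + {F2, X2, K7}: 60 + 87 = 147
  … (15 splits in total)
  {F2, B4, G6, X2} + {K7}: 100 + 8 = 108  ← best
Best: vehicle 1 HQ → G6 → F2 → B4 → X2 → HQ = 100; vehicle 2 HQ → K7 → HQ = 8; combined 108.

108 blocks — the smallest possible combined total.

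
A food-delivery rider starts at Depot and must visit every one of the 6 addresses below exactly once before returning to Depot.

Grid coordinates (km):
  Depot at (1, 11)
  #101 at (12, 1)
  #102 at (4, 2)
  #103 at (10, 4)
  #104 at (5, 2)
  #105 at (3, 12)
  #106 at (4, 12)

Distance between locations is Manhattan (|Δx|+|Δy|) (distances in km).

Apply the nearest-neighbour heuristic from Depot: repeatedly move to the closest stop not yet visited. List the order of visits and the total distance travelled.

Nearest-neighbour total = 48 km; route Depot → #105 → #106 → #102 → #104 → #103 → #101 → Depot.

From Depot: distances to unvisited — #105=3, #106=4, #102=12, #104=13, #103=16, #101=21. Nearest is #105 (3).
From #105: distances to unvisited — #106=1, #102=11, #104=12, #103=15, #101=20. Nearest is #106 (1).
From #106: distances to unvisited — #102=10, #104=11, #103=14, #101=19. Nearest is #102 (10).
From #102: distances to unvisited — #104=1, #103=8, #101=9. Nearest is #104 (1).
From #104: distances to unvisited — #103=7, #101=8. Nearest is #103 (7).
From #103: distances to unvisited — #101=5. Nearest is #101 (5).
Return #101→Depot: 21.
Total = 3 + 1 + 10 + 1 + 7 + 5 + 21 = 48.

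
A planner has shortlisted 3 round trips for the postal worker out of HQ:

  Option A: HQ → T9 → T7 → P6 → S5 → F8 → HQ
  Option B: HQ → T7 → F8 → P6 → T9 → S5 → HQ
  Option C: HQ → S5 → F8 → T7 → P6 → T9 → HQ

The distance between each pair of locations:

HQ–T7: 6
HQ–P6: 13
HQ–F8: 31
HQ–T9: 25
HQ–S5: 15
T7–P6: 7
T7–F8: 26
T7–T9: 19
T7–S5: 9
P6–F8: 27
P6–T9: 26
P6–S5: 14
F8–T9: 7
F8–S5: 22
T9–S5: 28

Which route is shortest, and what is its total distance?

118 — Option A is the shortest.

Option A: 25 + 19 + 7 + 14 + 22 + 31 = 118
Option B: 6 + 26 + 27 + 26 + 28 + 15 = 128
Option C: 15 + 22 + 26 + 7 + 26 + 25 = 121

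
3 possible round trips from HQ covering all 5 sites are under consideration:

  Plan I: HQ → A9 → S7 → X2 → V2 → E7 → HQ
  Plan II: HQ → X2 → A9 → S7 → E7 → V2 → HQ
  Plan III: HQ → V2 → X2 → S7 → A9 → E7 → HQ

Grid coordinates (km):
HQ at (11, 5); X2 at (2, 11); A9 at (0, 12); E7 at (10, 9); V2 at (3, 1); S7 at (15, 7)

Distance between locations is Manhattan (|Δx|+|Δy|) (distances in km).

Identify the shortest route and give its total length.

Plan I: 18 + 20 + 17 + 11 + 15 + 5 = 86
Plan II: 15 + 3 + 20 + 7 + 15 + 12 = 72
Plan III: 12 + 11 + 17 + 20 + 13 + 5 = 78

Shortest is Plan II, total 72 km.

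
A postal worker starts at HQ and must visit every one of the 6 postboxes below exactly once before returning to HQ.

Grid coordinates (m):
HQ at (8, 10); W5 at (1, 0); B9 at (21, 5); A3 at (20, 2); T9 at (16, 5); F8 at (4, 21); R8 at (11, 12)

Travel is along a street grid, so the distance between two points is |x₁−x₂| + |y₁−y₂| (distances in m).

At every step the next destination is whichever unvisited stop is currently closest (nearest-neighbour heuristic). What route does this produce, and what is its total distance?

Total distance 86 m via the nearest-neighbour route HQ → R8 → T9 → B9 → A3 → W5 → F8 → HQ.

HQ → [R8:5 / T9:13 / F8:15 / W5:17 / B9:18 / A3:20] → R8 (5)
R8 → [T9:12 / F8:16 / B9:17 / A3:19 / W5:22] → T9 (12)
T9 → [B9:5 / A3:7 / W5:20 / F8:28] → B9 (5)
B9 → [A3:4 / W5:25 / F8:33] → A3 (4)
A3 → [W5:21 / F8:35] → W5 (21)
W5 → [F8:24] → F8 (24)
Return F8→HQ: 15.
Total = 5 + 12 + 5 + 4 + 21 + 24 + 15 = 86.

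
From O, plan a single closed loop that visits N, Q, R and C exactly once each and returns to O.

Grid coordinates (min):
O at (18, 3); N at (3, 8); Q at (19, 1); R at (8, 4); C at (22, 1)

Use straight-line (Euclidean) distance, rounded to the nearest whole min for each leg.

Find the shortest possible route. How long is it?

Shortest round trip = 40 min.

O-N-Q-R-C-O: 16+17+11+14+4 = 62
O-N-Q-C-R-O: 16+17+3+14+10 = 60
O-N-R-Q-C-O: 16+6+11+3+4 = 40
O-N-R-C-Q-O: 16+6+14+3+2 = 41
O-N-C-Q-R-O: 16+20+3+11+10 = 60
O-N-C-R-Q-O: 16+20+14+11+2 = 63
O-Q-N-R-C-O: 2+17+6+14+4 = 43
O-Q-N-C-R-O: 2+17+20+14+10 = 63
O-Q-R-N-C-O: 2+11+6+20+4 = 43
O-Q-C-N-R-O: 2+3+20+6+10 = 41
O-R-N-Q-C-O: 10+6+17+3+4 = 40
O-R-Q-N-C-O: 10+11+17+20+4 = 62
The minimum is 40.
One optimal route: O → N → R → Q → C → O (or its reverse).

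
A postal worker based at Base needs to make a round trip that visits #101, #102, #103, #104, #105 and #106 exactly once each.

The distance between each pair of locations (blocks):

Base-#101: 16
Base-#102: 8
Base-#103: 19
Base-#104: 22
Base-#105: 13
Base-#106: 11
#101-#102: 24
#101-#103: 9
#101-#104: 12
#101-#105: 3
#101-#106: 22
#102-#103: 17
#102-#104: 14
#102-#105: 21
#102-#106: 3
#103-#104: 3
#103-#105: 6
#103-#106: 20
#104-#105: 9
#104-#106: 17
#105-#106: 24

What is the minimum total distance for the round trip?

Minimum total distance: 56 blocks.

Base - #101 - #102 - #103 - #104 - #105 - #106 - Base: 16+24+17+3+9+24+11 = 104
Base - #101 - #102 - #103 - #104 - #106 - #105 - Base: 16+24+17+3+17+24+13 = 114
Base - #101 - #102 - #103 - #105 - #104 - #106 - Base: 16+24+17+6+9+17+11 = 100
Base - #101 - #102 - #103 - #105 - #106 - #104 - Base: 16+24+17+6+24+17+22 = 126
Base - #101 - #102 - #103 - #106 - #104 - #105 - Base: 16+24+17+20+17+9+13 = 116
Base - #101 - #102 - #103 - #106 - #105 - #104 - Base: 16+24+17+20+24+9+22 = 132
Base - #101 - #102 - #104 - #103 - #105 - #106 - Base: 16+24+14+3+6+24+11 = 98
Base - #101 - #102 - #104 - #103 - #106 - #105 - Base: 16+24+14+3+20+24+13 = 114
… (352 more)
Base - #101 - #105 - #103 - #104 - #102 - #106 - Base: 16+3+6+3+14+3+11 = 56  ← best
The minimum is 56.
One optimal route: Base → #101 → #105 → #103 → #104 → #102 → #106 → Base (or its reverse).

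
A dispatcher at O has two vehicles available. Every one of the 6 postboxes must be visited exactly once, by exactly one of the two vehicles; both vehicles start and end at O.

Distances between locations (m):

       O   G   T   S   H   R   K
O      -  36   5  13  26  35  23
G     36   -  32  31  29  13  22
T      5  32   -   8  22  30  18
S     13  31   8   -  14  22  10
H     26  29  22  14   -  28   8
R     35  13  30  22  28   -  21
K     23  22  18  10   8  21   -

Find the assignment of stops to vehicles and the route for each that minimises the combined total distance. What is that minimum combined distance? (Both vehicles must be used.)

114 m — the smallest possible combined total.

Check every non-empty split of the stops between the two vehicles; for each half take its own optimal tour:
  {G} + {T, S, H, R, K}: 72 + 90 = 162
  {T} + {G, S, H, R, K}: 10 + 104 = 114
  {G, T} + {S, H, R, K}: 73 + 90 = 163
  {S} + {G, T, H, R, K}: 26 + 104 = 130
  {G, S} + {T, H, R, K}: 80 + 90 = 170
  {T, S} + {G, H, R, K}: 26 + 104 = 130
  … (31 splits in total)
Best: vehicle 1 O → T → O = 10; vehicle 2 O → S → R → G → K → H → O = 104; combined 114.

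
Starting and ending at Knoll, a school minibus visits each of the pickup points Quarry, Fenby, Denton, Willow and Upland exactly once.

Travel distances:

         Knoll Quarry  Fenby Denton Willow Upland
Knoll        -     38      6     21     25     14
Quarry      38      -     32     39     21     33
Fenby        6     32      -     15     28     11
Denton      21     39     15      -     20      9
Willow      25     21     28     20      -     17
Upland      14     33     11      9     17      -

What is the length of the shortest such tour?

102 — the shortest possible round trip.

There are 60 distinct closed tours to check (reversals are equivalent).
Knoll → Quarry → Fenby → Denton → Willow → Upland → Knoll: 38+32+15+20+17+14 = 136
Knoll → Quarry → Fenby → Denton → Upland → Willow → Knoll: 38+32+15+9+17+25 = 136
Knoll → Quarry → Fenby → Willow → Denton → Upland → Knoll: 38+32+28+20+9+14 = 141
Knoll → Quarry → Fenby → Willow → Upland → Denton → Knoll: 38+32+28+17+9+21 = 145
Knoll → Quarry → Fenby → Upland → Denton → Willow → Knoll: 38+32+11+9+20+25 = 135
Knoll → Quarry → Fenby → Upland → Willow → Denton → Knoll: 38+32+11+17+20+21 = 139
Knoll → Quarry → Denton → Fenby → Willow → Upland → Knoll: 38+39+15+28+17+14 = 151
Knoll → Quarry → Denton → Fenby → Upland → Willow → Knoll: 38+39+15+11+17+25 = 145
Knoll → Quarry → Denton → Willow → Fenby → Upland → Knoll: 38+39+20+28+11+14 = 150
Knoll → Quarry → Denton → Willow → Upland → Fenby → Knoll: 38+39+20+17+11+6 = 131
Knoll → Quarry → Denton → Upland → Fenby → Willow → Knoll: 38+39+9+11+28+25 = 150
Knoll → Quarry → Denton → Upland → Willow → Fenby → Knoll: 38+39+9+17+28+6 = 137
Knoll → Quarry → Willow → Fenby → Denton → Upland → Knoll: 38+21+28+15+9+14 = 125
Knoll → Quarry → Willow → Fenby → Upland → Denton → Knoll: 38+21+28+11+9+21 = 128
… (46 more)
Knoll → Fenby → Quarry → Willow → Denton → Upland → Knoll: 6+32+21+20+9+14 = 102  ← best
The minimum is 102.
One optimal route: Knoll → Fenby → Quarry → Willow → Denton → Upland → Knoll (or its reverse).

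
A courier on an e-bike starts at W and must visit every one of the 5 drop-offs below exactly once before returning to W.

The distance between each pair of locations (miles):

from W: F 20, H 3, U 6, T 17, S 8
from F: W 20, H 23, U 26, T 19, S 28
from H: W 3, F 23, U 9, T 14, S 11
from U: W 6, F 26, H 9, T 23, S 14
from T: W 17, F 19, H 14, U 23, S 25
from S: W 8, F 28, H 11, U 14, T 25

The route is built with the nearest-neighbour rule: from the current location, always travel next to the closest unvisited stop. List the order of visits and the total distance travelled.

Nearest-neighbour total = 90 miles; route W → H → U → S → T → F → W.

From W: distances to unvisited — H=3, U=6, S=8, T=17, F=20. Nearest is H (3).
From H: distances to unvisited — U=9, S=11, T=14, F=23. Nearest is U (9).
From U: distances to unvisited — S=14, T=23, F=26. Nearest is S (14).
From S: distances to unvisited — T=25, F=28. Nearest is T (25).
From T: distances to unvisited — F=19. Nearest is F (19).
Return F→W: 20.
Total = 3 + 9 + 14 + 25 + 19 + 20 = 90.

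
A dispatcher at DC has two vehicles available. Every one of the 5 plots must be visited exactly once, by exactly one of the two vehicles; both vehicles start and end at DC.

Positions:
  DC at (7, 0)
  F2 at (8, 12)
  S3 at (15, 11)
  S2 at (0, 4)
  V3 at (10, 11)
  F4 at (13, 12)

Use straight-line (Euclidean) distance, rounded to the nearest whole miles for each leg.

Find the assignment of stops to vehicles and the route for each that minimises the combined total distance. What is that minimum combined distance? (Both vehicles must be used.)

Minimum combined distance: 49 miles.

Try each way of splitting the stops between the two vehicles (each non-empty) and, for each split, find the best tour for each vehicle:
  {F2} + {S3, S2, V3, F4}: 24 + 39 = 63
  {S3} + {F2, S2, V3, F4}: 28 + 37 = 65
  {F2, S3} + {S2, V3, F4}: 33 + 36 = 69
  {S2} + {F2, S3, V3, F4}: 16 + 33 = 49
  {F2, S2} + {S3, V3, F4}: 31 + 30 = 61
  {S3, S2} + {F2, V3, F4}: 39 + 30 = 69
  … (15 splits in total)
Best: vehicle 1 DC → S2 → DC = 16; vehicle 2 DC → F2 → V3 → F4 → S3 → DC = 33; combined 49.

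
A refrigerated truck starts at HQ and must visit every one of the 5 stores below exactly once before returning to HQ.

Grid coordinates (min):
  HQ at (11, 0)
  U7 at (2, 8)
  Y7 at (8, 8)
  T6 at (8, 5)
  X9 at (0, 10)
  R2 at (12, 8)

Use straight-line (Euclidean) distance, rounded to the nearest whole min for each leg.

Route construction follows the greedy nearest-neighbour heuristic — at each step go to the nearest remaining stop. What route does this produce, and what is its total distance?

At HQ the remaining stops are T6 6, R2 8, Y7 9, U7 12, X9 15; go to T6.
At T6 the remaining stops are Y7 3, R2 5, U7 7, X9 9; go to Y7.
At Y7 the remaining stops are R2 4, U7 6, X9 8; go to R2.
At R2 the remaining stops are U7 10, X9 12; go to U7.
At U7 the remaining stops are X9 3; go to X9.
Return X9→HQ: 15.
Total = 6 + 3 + 4 + 10 + 3 + 15 = 41.

Total distance 41 min via the nearest-neighbour route HQ → T6 → Y7 → R2 → U7 → X9 → HQ.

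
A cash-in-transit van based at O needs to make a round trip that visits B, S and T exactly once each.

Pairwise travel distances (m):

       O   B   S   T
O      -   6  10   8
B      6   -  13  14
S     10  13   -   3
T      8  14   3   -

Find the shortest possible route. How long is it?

O→B→S→T→O: 6+13+3+8 = 30
O→B→T→S→O: 6+14+3+10 = 33
O→S→B→T→O: 10+13+14+8 = 45
The minimum is 30.
One optimal route: O → B → S → T → O (or its reverse).

Minimum total distance: 30 m.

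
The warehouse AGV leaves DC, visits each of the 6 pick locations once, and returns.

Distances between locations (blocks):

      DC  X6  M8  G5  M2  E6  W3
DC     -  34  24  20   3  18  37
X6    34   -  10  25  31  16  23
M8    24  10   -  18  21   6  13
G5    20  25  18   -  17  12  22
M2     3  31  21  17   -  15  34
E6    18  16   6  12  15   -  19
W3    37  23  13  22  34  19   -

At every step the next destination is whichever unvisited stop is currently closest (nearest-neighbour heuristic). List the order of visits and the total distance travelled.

DC → [M2:3 / E6:18 / G5:20 / M8:24 / X6:34 / W3:37] → M2 (3)
M2 → [E6:15 / G5:17 / M8:21 / X6:31 / W3:34] → E6 (15)
E6 → [M8:6 / G5:12 / X6:16 / W3:19] → M8 (6)
M8 → [X6:10 / W3:13 / G5:18] → X6 (10)
X6 → [W3:23 / G5:25] → W3 (23)
W3 → [G5:22] → G5 (22)
Return G5→DC: 20.
Total = 3 + 15 + 6 + 10 + 23 + 22 + 20 = 99.

99 blocks along DC → M2 → E6 → M8 → X6 → W3 → G5 → DC.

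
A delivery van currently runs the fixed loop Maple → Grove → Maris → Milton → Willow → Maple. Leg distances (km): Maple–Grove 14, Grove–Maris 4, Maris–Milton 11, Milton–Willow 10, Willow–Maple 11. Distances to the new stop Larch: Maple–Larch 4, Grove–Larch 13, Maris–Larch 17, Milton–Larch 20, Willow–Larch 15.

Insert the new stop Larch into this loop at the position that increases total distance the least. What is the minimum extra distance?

Minimum extra distance: 3 km, inserting Larch between Maple and Grove.

Insertion cost between consecutive stops i–j is d(i,Larch) + d(Larch,j) − d(i,j):
  between Maple and Grove: 4 + 13 − 14 = 3
  between Grove and Maris: 13 + 17 − 4 = 26
  between Maris and Milton: 17 + 20 − 11 = 26
  between Milton and Willow: 20 + 15 − 10 = 25
  between Willow and Maple: 15 + 4 − 11 = 8
Cheapest insertion is between Maple and Grove, adding 3.
New total = 50 + 3 = 53.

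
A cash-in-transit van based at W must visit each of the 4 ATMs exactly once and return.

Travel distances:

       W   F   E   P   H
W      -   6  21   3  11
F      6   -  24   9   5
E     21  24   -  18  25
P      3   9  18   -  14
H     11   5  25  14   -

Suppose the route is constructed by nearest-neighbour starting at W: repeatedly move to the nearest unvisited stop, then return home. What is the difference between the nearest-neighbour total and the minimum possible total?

From W: P=3, F=6, H=11, E=21 → choose P (3).
From P: F=9, H=14, E=18 → choose F (9).
From F: H=5, E=24 → choose H (5).
From H: E=25 → choose E (25).
NN route W → P → F → H → E → W costs 63.
Optimal: W → F → H → E → P → W costs 57 (by enumerating all 12 distinct tours).
Excess = 63 − 57 = 6.

The nearest-neighbour route is 6 longer than optimal.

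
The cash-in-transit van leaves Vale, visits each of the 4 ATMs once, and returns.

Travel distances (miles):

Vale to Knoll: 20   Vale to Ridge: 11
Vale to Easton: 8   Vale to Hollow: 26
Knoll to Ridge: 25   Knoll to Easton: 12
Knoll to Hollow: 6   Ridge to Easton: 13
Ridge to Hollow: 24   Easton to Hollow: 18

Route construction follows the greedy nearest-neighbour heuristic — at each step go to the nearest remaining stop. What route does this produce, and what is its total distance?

Nearest-neighbour total = 61 miles; route Vale → Easton → Knoll → Hollow → Ridge → Vale.

At Vale the remaining stops are Easton 8, Ridge 11, Knoll 20, Hollow 26; go to Easton.
At Easton the remaining stops are Knoll 12, Ridge 13, Hollow 18; go to Knoll.
At Knoll the remaining stops are Hollow 6, Ridge 25; go to Hollow.
At Hollow the remaining stops are Ridge 24; go to Ridge.
Return Ridge→Vale: 11.
Total = 8 + 12 + 6 + 24 + 11 = 61.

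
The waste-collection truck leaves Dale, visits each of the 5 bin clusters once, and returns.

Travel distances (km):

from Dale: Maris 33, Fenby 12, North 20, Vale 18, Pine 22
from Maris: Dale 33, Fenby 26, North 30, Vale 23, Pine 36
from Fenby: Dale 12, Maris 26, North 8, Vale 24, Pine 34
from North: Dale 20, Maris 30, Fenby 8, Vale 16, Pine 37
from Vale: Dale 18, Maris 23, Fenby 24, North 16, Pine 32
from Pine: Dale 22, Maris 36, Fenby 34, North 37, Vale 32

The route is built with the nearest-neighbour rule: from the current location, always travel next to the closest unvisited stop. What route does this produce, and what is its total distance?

Total distance 117 km via the nearest-neighbour route Dale → Fenby → North → Vale → Maris → Pine → Dale.

At Dale the remaining stops are Fenby 12, Vale 18, North 20, Pine 22, Maris 33; go to Fenby.
At Fenby the remaining stops are North 8, Vale 24, Maris 26, Pine 34; go to North.
At North the remaining stops are Vale 16, Maris 30, Pine 37; go to Vale.
At Vale the remaining stops are Maris 23, Pine 32; go to Maris.
At Maris the remaining stops are Pine 36; go to Pine.
Return Pine→Dale: 22.
Total = 12 + 8 + 16 + 23 + 36 + 22 = 117.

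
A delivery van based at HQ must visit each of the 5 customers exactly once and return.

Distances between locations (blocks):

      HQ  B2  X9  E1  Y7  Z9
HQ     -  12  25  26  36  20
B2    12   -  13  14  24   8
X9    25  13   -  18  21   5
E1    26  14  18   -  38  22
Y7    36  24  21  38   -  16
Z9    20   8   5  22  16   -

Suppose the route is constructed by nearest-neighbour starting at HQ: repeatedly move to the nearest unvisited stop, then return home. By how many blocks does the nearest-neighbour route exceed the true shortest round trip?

The nearest-neighbour route is 16 blocks longer than optimal.

From HQ: B2=12, Z9=20, X9=25, E1=26, Y7=36 → choose B2 (12).
From B2: Z9=8, X9=13, E1=14, Y7=24 → choose Z9 (8).
From Z9: X9=5, Y7=16, E1=22 → choose X9 (5).
From X9: E1=18, Y7=21 → choose E1 (18).
From E1: Y7=38 → choose Y7 (38).
NN route HQ → B2 → Z9 → X9 → E1 → Y7 → HQ costs 117.
Optimal: HQ → B2 → E1 → X9 → Y7 → Z9 → HQ costs 101 (by enumerating all 60 distinct tours).
Excess = 117 − 101 = 16.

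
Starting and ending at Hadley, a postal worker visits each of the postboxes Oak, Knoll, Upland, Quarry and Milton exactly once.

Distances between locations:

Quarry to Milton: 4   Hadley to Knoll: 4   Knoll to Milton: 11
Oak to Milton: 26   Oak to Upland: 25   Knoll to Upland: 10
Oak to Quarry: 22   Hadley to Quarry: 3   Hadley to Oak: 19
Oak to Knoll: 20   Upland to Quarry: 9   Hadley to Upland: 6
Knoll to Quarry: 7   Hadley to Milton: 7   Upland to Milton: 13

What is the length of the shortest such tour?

Minimum total distance: 69.

There are 60 distinct closed tours to check (reversals are equivalent).
Hadley-Oak-Knoll-Upland-Quarry-Milton-Hadley: 19+20+10+9+4+7 = 69
Hadley-Oak-Knoll-Upland-Milton-Quarry-Hadley: 19+20+10+13+4+3 = 69
Hadley-Oak-Knoll-Quarry-Upland-Milton-Hadley: 19+20+7+9+13+7 = 75
Hadley-Oak-Knoll-Quarry-Milton-Upland-Hadley: 19+20+7+4+13+6 = 69
Hadley-Oak-Knoll-Milton-Upland-Quarry-Hadley: 19+20+11+13+9+3 = 75
Hadley-Oak-Knoll-Milton-Quarry-Upland-Hadley: 19+20+11+4+9+6 = 69
Hadley-Oak-Upland-Knoll-Quarry-Milton-Hadley: 19+25+10+7+4+7 = 72
Hadley-Oak-Upland-Knoll-Milton-Quarry-Hadley: 19+25+10+11+4+3 = 72
Hadley-Oak-Upland-Quarry-Knoll-Milton-Hadley: 19+25+9+7+11+7 = 78
Hadley-Oak-Upland-Quarry-Milton-Knoll-Hadley: 19+25+9+4+11+4 = 72
Hadley-Oak-Upland-Milton-Knoll-Quarry-Hadley: 19+25+13+11+7+3 = 78
Hadley-Oak-Upland-Milton-Quarry-Knoll-Hadley: 19+25+13+4+7+4 = 72
Hadley-Oak-Quarry-Knoll-Upland-Milton-Hadley: 19+22+7+10+13+7 = 78
Hadley-Oak-Quarry-Knoll-Milton-Upland-Hadley: 19+22+7+11+13+6 = 78
… (46 more)
The minimum is 69.
One optimal route: Hadley → Oak → Knoll → Upland → Quarry → Milton → Hadley (or its reverse).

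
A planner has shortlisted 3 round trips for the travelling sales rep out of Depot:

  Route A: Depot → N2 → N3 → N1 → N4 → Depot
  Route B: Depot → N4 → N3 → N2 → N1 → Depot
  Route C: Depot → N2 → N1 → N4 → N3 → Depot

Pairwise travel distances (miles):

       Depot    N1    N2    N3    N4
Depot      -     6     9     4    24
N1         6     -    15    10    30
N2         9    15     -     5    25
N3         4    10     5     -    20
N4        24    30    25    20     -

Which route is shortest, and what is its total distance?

Route A: 9 + 5 + 10 + 30 + 24 = 78
Route B: 24 + 20 + 5 + 15 + 6 = 70
Route C: 9 + 15 + 30 + 20 + 4 = 78

Shortest is Route B, total 70 miles.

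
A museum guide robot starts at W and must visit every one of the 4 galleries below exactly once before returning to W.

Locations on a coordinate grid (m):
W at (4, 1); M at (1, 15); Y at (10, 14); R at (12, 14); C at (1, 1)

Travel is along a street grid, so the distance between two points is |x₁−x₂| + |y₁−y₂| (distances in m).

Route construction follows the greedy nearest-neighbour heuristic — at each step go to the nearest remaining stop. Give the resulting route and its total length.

50 m along W → C → M → Y → R → W.

W → [C:3 / M:17 / Y:19 / R:21] → C (3)
C → [M:14 / Y:22 / R:24] → M (14)
M → [Y:10 / R:12] → Y (10)
Y → [R:2] → R (2)
Return R→W: 21.
Total = 3 + 14 + 10 + 2 + 21 = 50.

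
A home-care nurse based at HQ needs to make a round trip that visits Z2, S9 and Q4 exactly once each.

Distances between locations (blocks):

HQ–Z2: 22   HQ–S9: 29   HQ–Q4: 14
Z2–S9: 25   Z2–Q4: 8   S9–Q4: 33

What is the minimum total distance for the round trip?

There are 3 distinct closed tours to check (reversals are equivalent).
HQ → Z2 → S9 → Q4 → HQ: 22+25+33+14 = 94
HQ → Z2 → Q4 → S9 → HQ: 22+8+33+29 = 92
HQ → S9 → Z2 → Q4 → HQ: 29+25+8+14 = 76
The minimum is 76.
One optimal route: HQ → S9 → Z2 → Q4 → HQ (or its reverse).

Shortest round trip = 76 blocks.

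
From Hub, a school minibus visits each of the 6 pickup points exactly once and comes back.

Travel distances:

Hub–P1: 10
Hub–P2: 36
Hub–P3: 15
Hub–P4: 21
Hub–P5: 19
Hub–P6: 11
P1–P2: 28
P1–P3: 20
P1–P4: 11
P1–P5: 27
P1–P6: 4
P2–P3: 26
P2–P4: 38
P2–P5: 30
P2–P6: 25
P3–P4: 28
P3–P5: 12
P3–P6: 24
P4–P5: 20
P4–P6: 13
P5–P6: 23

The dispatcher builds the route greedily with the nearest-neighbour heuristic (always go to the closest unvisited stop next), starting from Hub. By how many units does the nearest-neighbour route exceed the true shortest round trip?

From Hub: P1=10, P6=11, P3=15, P5=19, P4=21, P2=36 → choose P1 (10).
From P1: P6=4, P4=11, P3=20, P5=27, P2=28 → choose P6 (4).
From P6: P4=13, P5=23, P3=24, P2=25 → choose P4 (13).
From P4: P5=20, P3=28, P2=38 → choose P5 (20).
From P5: P3=12, P2=30 → choose P3 (12).
From P3: P2=26 → choose P2 (26).
NN route Hub → P1 → P6 → P4 → P5 → P3 → P2 → Hub costs 121.
Optimal: Hub → P1 → P4 → P5 → P3 → P2 → P6 → Hub costs 115 (by enumerating all 360 distinct tours).
Excess = 121 − 115 = 6.

6 longer than the optimal tour.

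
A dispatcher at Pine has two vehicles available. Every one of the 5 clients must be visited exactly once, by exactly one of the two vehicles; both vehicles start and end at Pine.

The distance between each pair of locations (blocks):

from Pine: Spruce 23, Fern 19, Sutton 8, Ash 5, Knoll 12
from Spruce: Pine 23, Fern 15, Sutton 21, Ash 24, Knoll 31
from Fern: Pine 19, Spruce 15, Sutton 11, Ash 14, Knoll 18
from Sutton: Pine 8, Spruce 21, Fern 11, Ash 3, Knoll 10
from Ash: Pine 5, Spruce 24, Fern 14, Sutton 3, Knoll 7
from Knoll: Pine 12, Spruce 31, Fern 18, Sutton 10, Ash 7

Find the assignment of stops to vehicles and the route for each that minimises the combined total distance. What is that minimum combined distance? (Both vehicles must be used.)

Try each way of splitting the stops between the two vehicles (each non-empty) and, for each split, find the best tour for each vehicle:
  {Spruce} + {Fern, Sutton, Ash, Knoll}: 46 + 49 = 95
  {Fern} + {Spruce, Sutton, Ash, Knoll}: 38 + 66 = 104
  {Spruce, Fern} + {Sutton, Ash, Knoll}: 57 + 30 = 87
  {Sutton} + {Spruce, Fern, Ash, Knoll}: 16 + 68 = 84
  {Spruce, Sutton} + {Fern, Ash, Knoll}: 52 + 49 = 101
  {Fern, Sutton} + {Spruce, Ash, Knoll}: 38 + 66 = 104
  … (15 splits in total)
  {Spruce, Fern, Sutton} + {Ash, Knoll}: 57 + 24 = 81  ← best
Best: vehicle 1 Pine → Spruce → Fern → Sutton → Pine = 57; vehicle 2 Pine → Ash → Knoll → Pine = 24; combined 81.

81 blocks — the smallest possible combined total.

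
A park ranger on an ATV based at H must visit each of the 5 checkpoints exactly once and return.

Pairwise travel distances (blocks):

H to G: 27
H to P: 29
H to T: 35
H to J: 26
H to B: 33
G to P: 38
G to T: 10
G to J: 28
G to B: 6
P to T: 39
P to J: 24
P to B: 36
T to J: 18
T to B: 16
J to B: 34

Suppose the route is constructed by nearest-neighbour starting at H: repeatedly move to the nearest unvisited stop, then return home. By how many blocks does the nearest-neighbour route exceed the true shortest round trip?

5 blocks longer than the optimal tour.

H: J=26, G=27, P=29, B=33, T=35 ⇒ J
J: T=18, P=24, G=28, B=34 ⇒ T
T: G=10, B=16, P=39 ⇒ G
G: B=6, P=38 ⇒ B
B: P=36 ⇒ P
NN route H → J → T → G → B → P → H costs 125.
Optimal: H → G → B → T → J → P → H costs 120 (by enumerating all 60 distinct tours).
Excess = 125 − 120 = 5.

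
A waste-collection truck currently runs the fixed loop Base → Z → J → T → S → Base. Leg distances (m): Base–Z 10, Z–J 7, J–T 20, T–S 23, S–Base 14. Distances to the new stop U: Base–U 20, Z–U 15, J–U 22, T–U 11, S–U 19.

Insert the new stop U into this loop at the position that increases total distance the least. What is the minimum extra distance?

Insertion cost between consecutive stops i–j is d(i,U) + d(U,j) − d(i,j):
  between Base and Z: 20 + 15 − 10 = 25
  between Z and J: 15 + 22 − 7 = 30
  between J and T: 22 + 11 − 20 = 13
  between T and S: 11 + 19 − 23 = 7
  between S and Base: 19 + 20 − 14 = 25
Cheapest insertion is between T and S, adding 7.
New total = 74 + 7 = 81.

Adding 7 m by placing U on the T–S leg.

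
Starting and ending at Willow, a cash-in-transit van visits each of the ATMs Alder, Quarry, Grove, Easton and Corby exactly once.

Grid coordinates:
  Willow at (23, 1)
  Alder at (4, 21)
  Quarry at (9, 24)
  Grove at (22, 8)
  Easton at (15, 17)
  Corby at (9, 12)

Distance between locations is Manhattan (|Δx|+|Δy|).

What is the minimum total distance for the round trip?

There are 60 distinct closed tours to check (reversals are equivalent).
Willow → Alder → Quarry → Grove → Easton → Corby → Willow: 39+8+29+16+11+25 = 128
Willow → Alder → Quarry → Grove → Corby → Easton → Willow: 39+8+29+17+11+24 = 128
Willow → Alder → Quarry → Easton → Grove → Corby → Willow: 39+8+13+16+17+25 = 118
Willow → Alder → Quarry → Easton → Corby → Grove → Willow: 39+8+13+11+17+8 = 96
Willow → Alder → Quarry → Corby → Grove → Easton → Willow: 39+8+12+17+16+24 = 116
Willow → Alder → Quarry → Corby → Easton → Grove → Willow: 39+8+12+11+16+8 = 94
Willow → Alder → Grove → Quarry → Easton → Corby → Willow: 39+31+29+13+11+25 = 148
Willow → Alder → Grove → Quarry → Corby → Easton → Willow: 39+31+29+12+11+24 = 146
Willow → Alder → Grove → Easton → Quarry → Corby → Willow: 39+31+16+13+12+25 = 136
Willow → Alder → Grove → Easton → Corby → Quarry → Willow: 39+31+16+11+12+37 = 146
Willow → Alder → Grove → Corby → Quarry → Easton → Willow: 39+31+17+12+13+24 = 136
Willow → Alder → Grove → Corby → Easton → Quarry → Willow: 39+31+17+11+13+37 = 148
Willow → Alder → Easton → Quarry → Grove → Corby → Willow: 39+15+13+29+17+25 = 138
Willow → Alder → Easton → Quarry → Corby → Grove → Willow: 39+15+13+12+17+8 = 104
… (46 more)
Willow → Grove → Easton → Alder → Quarry → Corby → Willow: 8+16+15+8+12+25 = 84  ← best
The minimum is 84.
One optimal route: Willow → Grove → Easton → Alder → Quarry → Corby → Willow (or its reverse).

84 — the shortest possible round trip.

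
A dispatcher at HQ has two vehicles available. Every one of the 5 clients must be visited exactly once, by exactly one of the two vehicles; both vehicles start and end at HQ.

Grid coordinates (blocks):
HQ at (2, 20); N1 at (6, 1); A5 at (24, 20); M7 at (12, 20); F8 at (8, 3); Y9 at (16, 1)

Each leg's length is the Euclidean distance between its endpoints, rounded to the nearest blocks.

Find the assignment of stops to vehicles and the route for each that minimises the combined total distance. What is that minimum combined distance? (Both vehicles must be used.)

Check every non-empty split of the stops between the two vehicles; for each half take its own optimal tour:
  {N1} + {A5, M7, F8, Y9}: 38 + 69 = 107
  {A5} + {N1, M7, F8, Y9}: 44 + 59 = 103
  {N1, A5} + {M7, F8, Y9}: 67 + 55 = 122
  {M7} + {N1, A5, F8, Y9}: 20 + 73 = 93
  {N1, M7} + {A5, F8, Y9}: 49 + 69 = 118
  {A5, M7} + {N1, F8, Y9}: 44 + 54 = 98
  … (15 splits in total)
Best: vehicle 1 HQ → M7 → HQ = 20; vehicle 2 HQ → N1 → F8 → Y9 → A5 → HQ = 73; combined 93.

Minimum combined distance: 93 blocks.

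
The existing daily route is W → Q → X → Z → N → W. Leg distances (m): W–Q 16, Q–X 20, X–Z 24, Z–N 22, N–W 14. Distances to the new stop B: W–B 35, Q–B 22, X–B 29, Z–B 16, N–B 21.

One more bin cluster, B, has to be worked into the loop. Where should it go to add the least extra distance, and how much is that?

Insertion cost between consecutive stops i–j is d(i,B) + d(B,j) − d(i,j):
  between W and Q: 35 + 22 − 16 = 41
  between Q and X: 22 + 29 − 20 = 31
  between X and Z: 29 + 16 − 24 = 21
  between Z and N: 16 + 21 − 22 = 15
  between N and W: 21 + 35 − 14 = 42
Cheapest insertion is between Z and N, adding 15.
New total = 96 + 15 = 111.

Minimum extra distance: 15 m, inserting B between Z and N.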